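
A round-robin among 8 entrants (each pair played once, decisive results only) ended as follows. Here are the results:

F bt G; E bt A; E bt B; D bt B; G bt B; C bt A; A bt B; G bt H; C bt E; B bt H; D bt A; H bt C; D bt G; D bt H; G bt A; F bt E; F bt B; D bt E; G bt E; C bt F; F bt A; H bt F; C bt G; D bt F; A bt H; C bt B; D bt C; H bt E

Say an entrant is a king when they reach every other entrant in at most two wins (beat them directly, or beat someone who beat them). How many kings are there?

1

A cannot reach D, G in two steps.
B cannot reach A, D, G in two steps.
C cannot reach D in two steps.
D reaches everyone (king).
E cannot reach C, D, F, G in two steps.
F cannot reach C, D in two steps.
G cannot reach D in two steps.
H cannot reach D in two steps.
Kings: D — 1.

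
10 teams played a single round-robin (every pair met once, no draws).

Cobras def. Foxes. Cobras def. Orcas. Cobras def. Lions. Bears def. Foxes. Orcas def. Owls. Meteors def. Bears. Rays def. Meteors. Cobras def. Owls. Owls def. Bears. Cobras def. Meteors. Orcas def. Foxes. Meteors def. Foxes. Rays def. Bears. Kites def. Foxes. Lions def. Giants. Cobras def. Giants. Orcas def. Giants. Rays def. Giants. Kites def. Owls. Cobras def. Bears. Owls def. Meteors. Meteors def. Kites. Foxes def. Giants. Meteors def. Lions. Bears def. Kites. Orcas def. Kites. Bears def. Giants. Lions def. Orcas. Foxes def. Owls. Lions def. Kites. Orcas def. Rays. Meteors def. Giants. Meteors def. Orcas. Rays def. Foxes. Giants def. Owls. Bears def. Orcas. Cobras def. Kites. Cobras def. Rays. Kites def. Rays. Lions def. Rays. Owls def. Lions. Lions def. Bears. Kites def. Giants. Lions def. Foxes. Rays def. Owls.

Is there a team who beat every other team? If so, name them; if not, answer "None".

Cobras has 9 wins out of 9 opponents — a perfect record.

Cobras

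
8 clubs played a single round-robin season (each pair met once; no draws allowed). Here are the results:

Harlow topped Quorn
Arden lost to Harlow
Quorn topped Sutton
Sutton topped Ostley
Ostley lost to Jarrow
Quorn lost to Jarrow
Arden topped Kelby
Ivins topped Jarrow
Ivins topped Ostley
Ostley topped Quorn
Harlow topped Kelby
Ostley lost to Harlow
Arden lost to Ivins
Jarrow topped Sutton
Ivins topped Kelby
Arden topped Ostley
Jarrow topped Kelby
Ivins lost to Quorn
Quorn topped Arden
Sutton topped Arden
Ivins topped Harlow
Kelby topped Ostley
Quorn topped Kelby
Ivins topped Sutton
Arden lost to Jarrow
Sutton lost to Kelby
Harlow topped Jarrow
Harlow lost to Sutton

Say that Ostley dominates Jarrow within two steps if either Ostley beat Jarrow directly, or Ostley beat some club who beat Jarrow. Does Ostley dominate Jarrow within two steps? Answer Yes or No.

Ostley did not beat Jarrow directly.
Ostley beat Quorn, but each of them lost to Jarrow. No two-step path.

No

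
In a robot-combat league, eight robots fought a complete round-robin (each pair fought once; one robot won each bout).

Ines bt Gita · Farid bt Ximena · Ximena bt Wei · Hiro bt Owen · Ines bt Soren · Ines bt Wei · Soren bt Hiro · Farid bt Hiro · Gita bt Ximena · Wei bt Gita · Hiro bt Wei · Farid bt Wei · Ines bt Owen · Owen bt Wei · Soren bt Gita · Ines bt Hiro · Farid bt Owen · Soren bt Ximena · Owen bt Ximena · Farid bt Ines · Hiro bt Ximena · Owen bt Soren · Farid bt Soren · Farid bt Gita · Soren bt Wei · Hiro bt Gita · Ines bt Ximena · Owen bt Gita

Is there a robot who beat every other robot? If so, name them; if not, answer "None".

Farid has 7 wins out of 7 opponents — a perfect record.

Farid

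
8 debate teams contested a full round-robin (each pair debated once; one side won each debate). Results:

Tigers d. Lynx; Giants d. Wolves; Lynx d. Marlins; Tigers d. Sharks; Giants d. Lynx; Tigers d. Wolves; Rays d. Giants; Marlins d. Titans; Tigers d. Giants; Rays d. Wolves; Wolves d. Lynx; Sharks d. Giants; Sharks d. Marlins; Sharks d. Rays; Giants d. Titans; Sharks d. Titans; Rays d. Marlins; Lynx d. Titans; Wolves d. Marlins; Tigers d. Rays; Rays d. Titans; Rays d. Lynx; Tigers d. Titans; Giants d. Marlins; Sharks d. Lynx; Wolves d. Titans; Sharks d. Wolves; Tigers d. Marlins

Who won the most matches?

Tigers

Win totals: Wolves 3, Titans 0, Marlins 1, Giants 4, Sharks 6, Tigers 7, Rays 5, Lynx 2.
Tigers leads with 7 wins (next highest: 6).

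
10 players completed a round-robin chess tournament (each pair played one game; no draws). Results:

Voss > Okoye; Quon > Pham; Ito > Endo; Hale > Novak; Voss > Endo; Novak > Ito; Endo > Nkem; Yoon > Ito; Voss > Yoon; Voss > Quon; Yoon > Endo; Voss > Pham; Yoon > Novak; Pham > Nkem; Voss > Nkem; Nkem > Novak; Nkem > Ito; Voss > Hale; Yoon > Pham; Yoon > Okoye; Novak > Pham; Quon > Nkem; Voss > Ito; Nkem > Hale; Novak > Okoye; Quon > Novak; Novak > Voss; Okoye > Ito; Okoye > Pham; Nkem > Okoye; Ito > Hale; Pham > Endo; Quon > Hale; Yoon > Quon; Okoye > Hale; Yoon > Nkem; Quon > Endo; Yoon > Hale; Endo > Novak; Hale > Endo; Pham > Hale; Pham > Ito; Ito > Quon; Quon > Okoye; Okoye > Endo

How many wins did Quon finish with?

Quon's results: beat Pham, Hale, Endo, Nkem, Novak, Okoye; lost to Yoon, Voss, Ito.
That is 6 wins.

6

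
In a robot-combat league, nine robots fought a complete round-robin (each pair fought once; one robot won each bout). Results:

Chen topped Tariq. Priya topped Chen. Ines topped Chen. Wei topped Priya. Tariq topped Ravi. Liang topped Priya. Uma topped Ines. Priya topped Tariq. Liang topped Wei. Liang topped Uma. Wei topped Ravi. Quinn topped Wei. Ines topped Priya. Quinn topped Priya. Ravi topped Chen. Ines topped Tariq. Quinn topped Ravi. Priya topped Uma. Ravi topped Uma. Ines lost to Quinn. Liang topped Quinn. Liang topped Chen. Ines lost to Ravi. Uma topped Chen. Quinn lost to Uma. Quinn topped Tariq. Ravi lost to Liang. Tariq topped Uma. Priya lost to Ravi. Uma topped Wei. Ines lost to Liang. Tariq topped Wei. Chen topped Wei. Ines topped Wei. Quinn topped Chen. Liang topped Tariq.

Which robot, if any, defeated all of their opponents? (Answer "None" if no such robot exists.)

Liang has 8 wins out of 8 opponents — a perfect record.

Liang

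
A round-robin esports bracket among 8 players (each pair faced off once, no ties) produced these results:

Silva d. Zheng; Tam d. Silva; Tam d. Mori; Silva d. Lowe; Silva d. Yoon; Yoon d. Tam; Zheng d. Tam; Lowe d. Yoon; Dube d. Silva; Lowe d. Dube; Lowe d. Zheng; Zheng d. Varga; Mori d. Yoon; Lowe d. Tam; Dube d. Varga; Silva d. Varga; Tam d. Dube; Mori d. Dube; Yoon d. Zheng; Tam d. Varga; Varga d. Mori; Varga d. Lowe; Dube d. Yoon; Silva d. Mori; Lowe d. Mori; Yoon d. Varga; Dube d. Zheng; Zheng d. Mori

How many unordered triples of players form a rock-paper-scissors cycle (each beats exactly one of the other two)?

16

Win totals: Tam 4, Yoon 3, Dube 4, Varga 2, Lowe 5, Silva 5, Mori 2, Zheng 3.
A player with w wins dominates both others in C(w,2) triples; summing gives 6 + 3 + 6 + 1 + 10 + 10 + 1 + 3 = 40 transitive triples.
Total triples C(8,3) = 56, so cyclic triples = 56 − 40 = 16.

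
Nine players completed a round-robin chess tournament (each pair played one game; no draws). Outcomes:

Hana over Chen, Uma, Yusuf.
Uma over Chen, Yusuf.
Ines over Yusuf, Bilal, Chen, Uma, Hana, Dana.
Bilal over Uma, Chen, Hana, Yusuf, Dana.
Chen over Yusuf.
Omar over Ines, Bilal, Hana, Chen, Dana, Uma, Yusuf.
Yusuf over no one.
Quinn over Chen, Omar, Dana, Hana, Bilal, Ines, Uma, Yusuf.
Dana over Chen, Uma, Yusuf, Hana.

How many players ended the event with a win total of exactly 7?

Win totals: Omar 7, Ines 6, Dana 4, Uma 2, Yusuf 0, Quinn 8, Chen 1, Hana 3, Bilal 5.
Exactly 7: Omar — 1 player.

1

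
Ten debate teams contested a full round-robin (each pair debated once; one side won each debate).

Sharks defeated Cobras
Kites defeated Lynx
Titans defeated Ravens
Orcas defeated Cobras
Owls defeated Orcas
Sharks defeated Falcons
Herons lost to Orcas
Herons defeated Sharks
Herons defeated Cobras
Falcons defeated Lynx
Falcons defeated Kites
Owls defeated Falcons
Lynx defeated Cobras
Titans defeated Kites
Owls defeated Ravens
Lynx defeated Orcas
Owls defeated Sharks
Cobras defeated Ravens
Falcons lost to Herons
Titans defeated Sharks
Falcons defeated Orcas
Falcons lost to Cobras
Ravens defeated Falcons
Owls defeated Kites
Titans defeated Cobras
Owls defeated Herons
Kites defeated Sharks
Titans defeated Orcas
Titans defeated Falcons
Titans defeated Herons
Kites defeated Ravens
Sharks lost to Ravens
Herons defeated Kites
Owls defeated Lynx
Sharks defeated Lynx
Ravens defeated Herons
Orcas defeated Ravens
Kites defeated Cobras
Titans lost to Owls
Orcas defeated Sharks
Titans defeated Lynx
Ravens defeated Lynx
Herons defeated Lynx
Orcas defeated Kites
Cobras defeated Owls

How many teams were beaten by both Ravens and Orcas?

Ravens beat: Lynx, Sharks, Falcons, Herons.
Orcas beat: Cobras, Sharks, Kites, Ravens, Herons.
Both beat: Sharks, Herons — 2.

2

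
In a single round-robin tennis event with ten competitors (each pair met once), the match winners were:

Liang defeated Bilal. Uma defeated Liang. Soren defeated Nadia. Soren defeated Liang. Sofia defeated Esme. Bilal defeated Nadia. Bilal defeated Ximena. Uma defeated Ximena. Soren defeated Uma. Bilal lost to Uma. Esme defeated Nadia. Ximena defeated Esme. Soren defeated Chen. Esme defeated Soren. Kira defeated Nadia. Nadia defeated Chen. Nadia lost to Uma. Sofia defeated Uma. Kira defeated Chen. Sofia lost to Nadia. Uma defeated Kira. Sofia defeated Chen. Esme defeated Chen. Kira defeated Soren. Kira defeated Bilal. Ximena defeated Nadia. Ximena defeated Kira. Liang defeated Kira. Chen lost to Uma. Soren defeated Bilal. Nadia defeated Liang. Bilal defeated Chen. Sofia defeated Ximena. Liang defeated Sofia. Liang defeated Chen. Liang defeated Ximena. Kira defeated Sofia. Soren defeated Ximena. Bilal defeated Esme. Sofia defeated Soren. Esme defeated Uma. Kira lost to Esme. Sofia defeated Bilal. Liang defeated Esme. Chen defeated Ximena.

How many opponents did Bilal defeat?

Bilal's results: beat Nadia, Ximena, Esme, Chen; lost to Sofia, Liang, Uma, Soren, Kira.
That is 4 wins.

4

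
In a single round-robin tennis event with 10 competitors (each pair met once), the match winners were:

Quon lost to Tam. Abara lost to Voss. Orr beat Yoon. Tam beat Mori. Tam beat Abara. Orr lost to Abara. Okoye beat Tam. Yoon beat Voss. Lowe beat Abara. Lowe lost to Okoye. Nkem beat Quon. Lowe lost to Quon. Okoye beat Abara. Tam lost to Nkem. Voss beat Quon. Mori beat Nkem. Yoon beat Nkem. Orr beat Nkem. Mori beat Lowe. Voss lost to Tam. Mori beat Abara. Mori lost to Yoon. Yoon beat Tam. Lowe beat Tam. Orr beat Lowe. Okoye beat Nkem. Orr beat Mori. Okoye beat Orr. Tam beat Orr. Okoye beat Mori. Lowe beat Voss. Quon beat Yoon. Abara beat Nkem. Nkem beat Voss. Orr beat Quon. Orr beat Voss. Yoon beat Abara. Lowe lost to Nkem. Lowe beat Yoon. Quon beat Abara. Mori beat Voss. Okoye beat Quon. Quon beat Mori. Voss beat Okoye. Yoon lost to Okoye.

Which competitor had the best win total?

Win totals: Voss 3, Mori 4, Abara 2, Okoye 8, Yoon 5, Lowe 4, Nkem 4, Tam 5, Quon 4, Orr 6.
Okoye leads with 8 wins (next highest: 6).

Okoye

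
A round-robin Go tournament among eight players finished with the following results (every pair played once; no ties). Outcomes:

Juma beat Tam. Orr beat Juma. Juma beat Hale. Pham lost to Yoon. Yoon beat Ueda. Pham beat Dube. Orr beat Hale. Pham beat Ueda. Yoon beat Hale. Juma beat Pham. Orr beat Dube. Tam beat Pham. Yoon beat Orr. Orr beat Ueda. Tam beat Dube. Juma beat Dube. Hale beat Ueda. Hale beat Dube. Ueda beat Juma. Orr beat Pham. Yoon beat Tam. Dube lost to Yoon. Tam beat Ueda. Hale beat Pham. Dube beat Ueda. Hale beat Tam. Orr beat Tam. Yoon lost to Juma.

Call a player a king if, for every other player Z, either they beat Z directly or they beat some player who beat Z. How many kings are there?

3

Tam cannot reach Yoon, Hale, Orr in two steps.
Yoon reaches everyone (king).
Dube cannot reach Tam, Yoon, Pham, Hale, Orr in two steps.
Pham cannot reach Tam, Yoon, Hale, Orr in two steps.
Hale cannot reach Yoon, Orr in two steps.
Ueda cannot reach Orr in two steps.
Juma reaches everyone (king).
Orr reaches everyone (king).
Kings: Yoon, Juma, Orr — 3.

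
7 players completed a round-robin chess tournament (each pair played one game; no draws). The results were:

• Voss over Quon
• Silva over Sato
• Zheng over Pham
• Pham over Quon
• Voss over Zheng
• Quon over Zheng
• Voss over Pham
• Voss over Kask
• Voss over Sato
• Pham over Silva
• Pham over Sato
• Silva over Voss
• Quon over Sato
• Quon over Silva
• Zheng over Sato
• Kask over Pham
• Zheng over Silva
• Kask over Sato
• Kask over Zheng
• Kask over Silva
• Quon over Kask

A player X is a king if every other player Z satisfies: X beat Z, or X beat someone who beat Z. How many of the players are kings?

5

Voss reaches everyone (king).
Silva reaches everyone (king).
Pham reaches everyone (king).
Sato cannot reach Voss, Silva, Pham, Zheng, Quon, Kask in two steps.
Zheng cannot reach Kask in two steps.
Quon reaches everyone (king).
Kask reaches everyone (king).
Kings: Voss, Silva, Pham, Quon, Kask — 5.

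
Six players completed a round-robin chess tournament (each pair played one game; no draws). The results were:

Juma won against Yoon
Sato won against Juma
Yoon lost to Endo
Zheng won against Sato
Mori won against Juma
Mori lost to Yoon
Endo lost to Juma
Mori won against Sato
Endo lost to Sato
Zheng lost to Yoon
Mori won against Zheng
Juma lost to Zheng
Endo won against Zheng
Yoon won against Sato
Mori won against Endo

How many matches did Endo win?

2

Endo's results: beat Yoon, Zheng; lost to Mori, Sato, Juma.
That is 2 wins.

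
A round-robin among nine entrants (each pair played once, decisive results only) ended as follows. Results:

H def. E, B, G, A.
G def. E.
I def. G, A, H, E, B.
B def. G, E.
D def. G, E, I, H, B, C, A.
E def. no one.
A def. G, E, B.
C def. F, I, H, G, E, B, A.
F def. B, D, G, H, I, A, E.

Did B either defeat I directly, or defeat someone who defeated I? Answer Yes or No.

B did not beat I directly.
B beat E, G, but each of them lost to I. No two-step path.

No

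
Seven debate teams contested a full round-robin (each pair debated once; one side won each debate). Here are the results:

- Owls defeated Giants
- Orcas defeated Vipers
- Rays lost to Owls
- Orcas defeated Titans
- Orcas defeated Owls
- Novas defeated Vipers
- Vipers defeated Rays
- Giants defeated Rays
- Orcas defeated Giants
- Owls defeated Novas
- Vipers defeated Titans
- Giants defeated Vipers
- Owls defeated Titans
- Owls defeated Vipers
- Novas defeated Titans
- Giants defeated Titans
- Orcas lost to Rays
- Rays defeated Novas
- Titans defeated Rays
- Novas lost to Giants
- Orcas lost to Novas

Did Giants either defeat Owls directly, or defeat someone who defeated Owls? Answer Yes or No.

No

Giants did not beat Owls directly.
Giants beat Rays, Titans, Novas, Vipers, but each of them lost to Owls. No two-step path.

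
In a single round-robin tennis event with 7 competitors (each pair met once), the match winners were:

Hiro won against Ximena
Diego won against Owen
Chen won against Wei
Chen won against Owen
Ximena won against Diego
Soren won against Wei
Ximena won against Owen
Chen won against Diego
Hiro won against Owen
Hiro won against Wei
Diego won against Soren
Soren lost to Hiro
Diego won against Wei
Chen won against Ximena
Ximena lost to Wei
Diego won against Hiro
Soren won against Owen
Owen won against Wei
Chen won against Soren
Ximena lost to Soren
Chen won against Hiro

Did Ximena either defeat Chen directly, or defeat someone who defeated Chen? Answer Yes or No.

Ximena did not beat Chen directly.
Ximena beat Diego, Owen, but each of them lost to Chen. No two-step path.

No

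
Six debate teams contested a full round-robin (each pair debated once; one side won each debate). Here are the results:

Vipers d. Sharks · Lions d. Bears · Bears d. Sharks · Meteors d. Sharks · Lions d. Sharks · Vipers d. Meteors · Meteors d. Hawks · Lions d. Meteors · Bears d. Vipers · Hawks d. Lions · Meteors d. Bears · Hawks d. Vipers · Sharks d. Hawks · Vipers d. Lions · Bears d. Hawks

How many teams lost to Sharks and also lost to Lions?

Sharks beat: Hawks.
Lions beat: Sharks, Bears, Meteors.
No one was beaten by both.

0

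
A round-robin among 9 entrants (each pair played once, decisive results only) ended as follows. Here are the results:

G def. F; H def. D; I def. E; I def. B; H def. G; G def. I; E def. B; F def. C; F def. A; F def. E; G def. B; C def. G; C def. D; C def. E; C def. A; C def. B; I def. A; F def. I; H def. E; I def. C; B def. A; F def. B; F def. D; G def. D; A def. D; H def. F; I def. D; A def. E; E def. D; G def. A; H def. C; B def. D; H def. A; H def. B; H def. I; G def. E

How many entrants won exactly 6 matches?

Win totals: A 2, B 2, C 5, D 0, E 2, F 6, G 6, H 8, I 5.
Exactly 6: F, G — 2 entrants.

2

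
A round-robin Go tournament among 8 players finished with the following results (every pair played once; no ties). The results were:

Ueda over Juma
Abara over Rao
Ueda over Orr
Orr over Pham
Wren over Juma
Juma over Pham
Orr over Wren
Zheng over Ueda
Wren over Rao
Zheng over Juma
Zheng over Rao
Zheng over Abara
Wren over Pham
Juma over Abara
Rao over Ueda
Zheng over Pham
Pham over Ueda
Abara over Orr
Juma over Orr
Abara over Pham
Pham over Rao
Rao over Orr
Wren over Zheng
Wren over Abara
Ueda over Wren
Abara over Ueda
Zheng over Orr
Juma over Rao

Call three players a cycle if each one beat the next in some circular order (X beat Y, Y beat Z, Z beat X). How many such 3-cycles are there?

Win totals: Wren 5, Abara 4, Ueda 3, Rao 2, Orr 2, Zheng 6, Pham 2, Juma 4.
A player with w wins dominates both others in C(w,2) triples; summing gives 10 + 6 + 3 + 1 + 1 + 15 + 1 + 6 = 43 transitive triples.
Total triples C(8,3) = 56, so cyclic triples = 56 − 43 = 13.

13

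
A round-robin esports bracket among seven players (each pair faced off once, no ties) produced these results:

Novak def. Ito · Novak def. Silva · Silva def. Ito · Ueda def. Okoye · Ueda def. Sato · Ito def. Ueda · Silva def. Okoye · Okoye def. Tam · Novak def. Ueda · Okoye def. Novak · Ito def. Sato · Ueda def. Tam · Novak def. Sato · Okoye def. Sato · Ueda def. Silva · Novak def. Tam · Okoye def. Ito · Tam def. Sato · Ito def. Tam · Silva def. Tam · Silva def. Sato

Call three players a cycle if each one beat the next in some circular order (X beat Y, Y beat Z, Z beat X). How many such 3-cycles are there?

4

Win totals: Ueda 4, Okoye 4, Ito 3, Tam 1, Novak 5, Sato 0, Silva 4.
A player with w wins dominates both others in C(w,2) triples; summing gives 6 + 6 + 3 + 0 + 10 + 0 + 6 = 31 transitive triples.
Total triples C(7,3) = 35, so cyclic triples = 35 − 31 = 4.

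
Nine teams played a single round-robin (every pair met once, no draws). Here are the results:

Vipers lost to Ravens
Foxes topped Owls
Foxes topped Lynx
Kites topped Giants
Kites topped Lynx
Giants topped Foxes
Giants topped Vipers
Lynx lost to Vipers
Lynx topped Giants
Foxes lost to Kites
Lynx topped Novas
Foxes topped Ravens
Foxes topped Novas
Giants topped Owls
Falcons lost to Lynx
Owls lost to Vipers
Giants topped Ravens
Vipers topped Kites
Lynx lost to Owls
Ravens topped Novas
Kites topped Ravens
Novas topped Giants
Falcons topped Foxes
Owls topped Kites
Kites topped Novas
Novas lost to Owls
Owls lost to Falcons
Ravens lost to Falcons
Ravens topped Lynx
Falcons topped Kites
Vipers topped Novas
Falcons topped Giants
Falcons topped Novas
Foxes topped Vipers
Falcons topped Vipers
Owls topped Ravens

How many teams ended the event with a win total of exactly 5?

2

Win totals: Foxes 5, Ravens 3, Lynx 3, Giants 4, Novas 1, Kites 5, Falcons 7, Vipers 4, Owls 4.
Exactly 5: Foxes, Kites — 2 teams.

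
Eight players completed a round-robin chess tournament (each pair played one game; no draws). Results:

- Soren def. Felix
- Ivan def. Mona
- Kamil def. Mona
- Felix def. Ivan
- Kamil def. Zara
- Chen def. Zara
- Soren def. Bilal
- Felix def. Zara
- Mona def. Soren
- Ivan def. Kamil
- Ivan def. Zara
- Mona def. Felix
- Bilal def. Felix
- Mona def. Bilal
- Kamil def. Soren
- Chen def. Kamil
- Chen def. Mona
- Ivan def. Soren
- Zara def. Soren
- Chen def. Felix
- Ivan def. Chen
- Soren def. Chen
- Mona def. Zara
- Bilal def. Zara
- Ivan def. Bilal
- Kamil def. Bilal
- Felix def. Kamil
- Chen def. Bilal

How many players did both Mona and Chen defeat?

3

Mona beat: Bilal, Zara, Soren, Felix.
Chen beat: Kamil, Bilal, Zara, Mona, Felix.
Both beat: Bilal, Zara, Felix — 3.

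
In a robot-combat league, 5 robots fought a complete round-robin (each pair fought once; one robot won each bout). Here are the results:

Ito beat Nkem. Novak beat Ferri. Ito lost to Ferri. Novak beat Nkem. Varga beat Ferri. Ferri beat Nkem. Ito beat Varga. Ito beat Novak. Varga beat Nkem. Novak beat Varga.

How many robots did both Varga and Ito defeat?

Varga beat: Nkem, Ferri.
Ito beat: Nkem, Varga, Novak.
Both beat: Nkem — 1.

1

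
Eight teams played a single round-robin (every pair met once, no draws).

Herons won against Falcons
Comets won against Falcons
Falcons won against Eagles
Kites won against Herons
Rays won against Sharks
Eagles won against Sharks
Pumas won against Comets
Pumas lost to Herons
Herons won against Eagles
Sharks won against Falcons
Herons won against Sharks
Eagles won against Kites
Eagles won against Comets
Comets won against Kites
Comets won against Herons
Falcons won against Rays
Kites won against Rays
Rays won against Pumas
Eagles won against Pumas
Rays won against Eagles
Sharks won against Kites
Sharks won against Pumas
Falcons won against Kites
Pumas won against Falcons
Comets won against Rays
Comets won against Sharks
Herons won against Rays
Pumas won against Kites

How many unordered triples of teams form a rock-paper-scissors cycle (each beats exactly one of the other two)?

Win totals: Sharks 3, Falcons 3, Comets 5, Eagles 4, Herons 5, Rays 3, Pumas 3, Kites 2.
A team with w wins dominates both others in C(w,2) triples; summing gives 3 + 3 + 10 + 6 + 10 + 3 + 3 + 1 = 39 transitive triples.
Total triples C(8,3) = 56, so cyclic triples = 56 − 39 = 17.

17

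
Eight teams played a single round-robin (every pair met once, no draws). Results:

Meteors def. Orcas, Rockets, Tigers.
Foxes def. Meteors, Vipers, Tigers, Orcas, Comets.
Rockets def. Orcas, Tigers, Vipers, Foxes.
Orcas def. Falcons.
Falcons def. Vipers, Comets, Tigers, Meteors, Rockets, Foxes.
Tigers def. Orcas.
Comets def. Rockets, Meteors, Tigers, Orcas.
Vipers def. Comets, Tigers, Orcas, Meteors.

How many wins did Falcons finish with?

Falcons' results: beat Meteors, Tigers, Foxes, Rockets, Vipers, Comets; lost to Orcas.
That is 6 wins.

6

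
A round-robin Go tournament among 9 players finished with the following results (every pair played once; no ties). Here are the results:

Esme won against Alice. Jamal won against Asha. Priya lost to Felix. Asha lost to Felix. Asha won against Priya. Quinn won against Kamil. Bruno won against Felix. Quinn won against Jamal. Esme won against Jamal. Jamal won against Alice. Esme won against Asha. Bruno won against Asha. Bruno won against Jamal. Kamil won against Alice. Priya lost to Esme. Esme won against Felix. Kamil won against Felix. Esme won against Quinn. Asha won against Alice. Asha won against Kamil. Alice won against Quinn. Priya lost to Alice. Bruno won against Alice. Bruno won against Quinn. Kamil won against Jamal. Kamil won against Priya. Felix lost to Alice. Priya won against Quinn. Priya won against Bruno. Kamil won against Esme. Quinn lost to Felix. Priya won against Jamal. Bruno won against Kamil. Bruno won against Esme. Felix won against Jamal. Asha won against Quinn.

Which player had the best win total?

Win totals: Bruno 7, Asha 4, Felix 4, Alice 3, Priya 3, Jamal 2, Quinn 2, Esme 6, Kamil 5.
Bruno leads with 7 wins (next highest: 6).

Bruno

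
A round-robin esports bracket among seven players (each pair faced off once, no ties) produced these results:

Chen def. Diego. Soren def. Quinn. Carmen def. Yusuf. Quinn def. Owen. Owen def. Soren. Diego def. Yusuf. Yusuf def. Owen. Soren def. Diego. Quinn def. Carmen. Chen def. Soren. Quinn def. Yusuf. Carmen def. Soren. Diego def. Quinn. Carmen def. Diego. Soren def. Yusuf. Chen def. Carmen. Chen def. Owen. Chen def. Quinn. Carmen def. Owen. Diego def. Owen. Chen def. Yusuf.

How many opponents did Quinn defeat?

3

Quinn's results: beat Owen, Carmen, Yusuf; lost to Chen, Diego, Soren.
That is 3 wins.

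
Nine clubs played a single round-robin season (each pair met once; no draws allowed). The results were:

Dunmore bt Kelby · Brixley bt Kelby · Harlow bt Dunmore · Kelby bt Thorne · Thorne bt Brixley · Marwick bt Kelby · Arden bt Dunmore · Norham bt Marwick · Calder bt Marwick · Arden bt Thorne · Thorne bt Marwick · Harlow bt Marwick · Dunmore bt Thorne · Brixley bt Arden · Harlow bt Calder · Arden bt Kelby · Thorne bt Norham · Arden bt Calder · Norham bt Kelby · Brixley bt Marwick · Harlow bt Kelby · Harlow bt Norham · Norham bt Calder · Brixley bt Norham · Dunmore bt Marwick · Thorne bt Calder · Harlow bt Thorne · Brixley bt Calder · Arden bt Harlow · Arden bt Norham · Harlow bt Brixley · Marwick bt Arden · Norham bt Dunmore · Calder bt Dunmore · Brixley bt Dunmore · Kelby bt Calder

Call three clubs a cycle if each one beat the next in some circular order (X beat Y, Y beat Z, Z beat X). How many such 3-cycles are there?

Win totals: Norham 4, Dunmore 3, Brixley 6, Harlow 7, Kelby 2, Marwick 2, Calder 2, Thorne 4, Arden 6.
A club with w wins dominates both others in C(w,2) triples; summing gives 6 + 3 + 15 + 21 + 1 + 1 + 1 + 6 + 15 = 69 transitive triples.
Total triples C(9,3) = 84, so cyclic triples = 84 − 69 = 15.

15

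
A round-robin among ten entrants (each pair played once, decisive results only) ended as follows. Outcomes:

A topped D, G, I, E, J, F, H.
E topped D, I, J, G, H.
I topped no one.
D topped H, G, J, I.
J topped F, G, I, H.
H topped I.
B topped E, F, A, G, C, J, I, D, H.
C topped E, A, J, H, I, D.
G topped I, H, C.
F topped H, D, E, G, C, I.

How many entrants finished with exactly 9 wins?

Win totals: A 7, B 9, C 6, D 4, E 5, F 6, G 3, H 1, I 0, J 4.
Exactly 9: B — 1 entrant.

1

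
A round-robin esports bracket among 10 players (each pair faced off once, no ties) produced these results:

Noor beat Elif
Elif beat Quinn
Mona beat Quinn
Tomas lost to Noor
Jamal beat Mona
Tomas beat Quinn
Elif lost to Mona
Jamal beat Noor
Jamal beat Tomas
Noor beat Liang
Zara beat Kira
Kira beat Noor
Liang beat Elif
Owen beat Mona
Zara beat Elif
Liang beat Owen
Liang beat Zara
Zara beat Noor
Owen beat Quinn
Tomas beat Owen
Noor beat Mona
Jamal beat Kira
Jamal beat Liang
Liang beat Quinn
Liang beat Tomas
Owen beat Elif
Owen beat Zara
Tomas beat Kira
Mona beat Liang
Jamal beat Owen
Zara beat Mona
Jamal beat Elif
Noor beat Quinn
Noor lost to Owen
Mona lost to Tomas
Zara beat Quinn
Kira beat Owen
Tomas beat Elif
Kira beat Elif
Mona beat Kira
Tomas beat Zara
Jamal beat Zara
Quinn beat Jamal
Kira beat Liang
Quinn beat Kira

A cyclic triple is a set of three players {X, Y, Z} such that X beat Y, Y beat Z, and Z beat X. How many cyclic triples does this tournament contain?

24

Win totals: Elif 1, Liang 5, Tomas 6, Owen 5, Noor 5, Zara 5, Jamal 8, Mona 4, Quinn 2, Kira 4.
A player with w wins dominates both others in C(w,2) triples; summing gives 0 + 10 + 15 + 10 + 10 + 10 + 28 + 6 + 1 + 6 = 96 transitive triples.
Total triples C(10,3) = 120, so cyclic triples = 120 − 96 = 24.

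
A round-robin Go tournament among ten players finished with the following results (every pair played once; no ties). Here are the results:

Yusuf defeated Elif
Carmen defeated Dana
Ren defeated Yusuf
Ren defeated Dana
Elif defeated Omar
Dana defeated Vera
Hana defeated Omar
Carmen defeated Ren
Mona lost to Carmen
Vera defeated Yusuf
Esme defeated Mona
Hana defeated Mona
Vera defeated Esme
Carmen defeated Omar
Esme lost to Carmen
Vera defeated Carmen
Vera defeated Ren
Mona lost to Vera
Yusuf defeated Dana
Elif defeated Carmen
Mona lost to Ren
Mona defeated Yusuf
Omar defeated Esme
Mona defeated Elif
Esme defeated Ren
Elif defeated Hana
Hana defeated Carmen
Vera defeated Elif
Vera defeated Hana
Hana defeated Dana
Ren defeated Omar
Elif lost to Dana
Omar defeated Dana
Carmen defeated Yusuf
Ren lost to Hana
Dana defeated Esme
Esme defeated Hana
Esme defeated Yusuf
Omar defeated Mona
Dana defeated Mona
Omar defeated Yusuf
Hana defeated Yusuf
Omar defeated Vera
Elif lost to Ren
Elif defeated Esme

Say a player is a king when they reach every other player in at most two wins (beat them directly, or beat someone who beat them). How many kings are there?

7

Esme cannot reach Vera in two steps.
Carmen reaches everyone (king).
Yusuf cannot reach Ren in two steps.
Ren reaches everyone (king).
Mona cannot reach Ren, Vera in two steps.
Dana reaches everyone (king).
Hana reaches everyone (king).
Omar reaches everyone (king).
Elif reaches everyone (king).
Vera reaches everyone (king).
Kings: Carmen, Ren, Dana, Hana, Omar, Elif, Vera — 7.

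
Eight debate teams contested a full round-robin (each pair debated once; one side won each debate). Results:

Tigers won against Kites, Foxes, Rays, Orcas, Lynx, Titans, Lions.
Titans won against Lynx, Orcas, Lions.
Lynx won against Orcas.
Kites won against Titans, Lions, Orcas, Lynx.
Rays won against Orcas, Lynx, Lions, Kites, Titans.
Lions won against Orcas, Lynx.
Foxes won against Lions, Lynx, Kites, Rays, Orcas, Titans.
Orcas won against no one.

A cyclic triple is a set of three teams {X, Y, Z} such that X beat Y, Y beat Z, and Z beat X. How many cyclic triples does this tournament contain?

Win totals: Titans 3, Lynx 1, Orcas 0, Kites 4, Rays 5, Tigers 7, Foxes 6, Lions 2.
A team with w wins dominates both others in C(w,2) triples; summing gives 3 + 0 + 0 + 6 + 10 + 21 + 15 + 1 = 56 transitive triples.
Total triples C(8,3) = 56, so cyclic triples = 56 − 56 = 0.

0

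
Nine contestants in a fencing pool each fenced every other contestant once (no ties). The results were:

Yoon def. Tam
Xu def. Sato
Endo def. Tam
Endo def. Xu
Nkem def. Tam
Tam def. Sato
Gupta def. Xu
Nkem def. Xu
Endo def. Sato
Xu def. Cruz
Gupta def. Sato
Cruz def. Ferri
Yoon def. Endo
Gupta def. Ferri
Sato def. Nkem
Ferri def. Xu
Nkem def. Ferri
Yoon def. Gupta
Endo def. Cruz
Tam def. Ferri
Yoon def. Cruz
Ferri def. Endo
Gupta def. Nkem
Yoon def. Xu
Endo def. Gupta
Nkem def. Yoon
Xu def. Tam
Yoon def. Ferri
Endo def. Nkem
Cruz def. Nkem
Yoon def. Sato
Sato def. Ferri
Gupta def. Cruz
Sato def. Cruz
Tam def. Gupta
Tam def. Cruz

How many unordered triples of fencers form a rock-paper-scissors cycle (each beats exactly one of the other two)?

18

Win totals: Ferri 2, Cruz 2, Sato 3, Xu 3, Endo 6, Gupta 5, Nkem 4, Tam 4, Yoon 7.
A fencer with w wins dominates both others in C(w,2) triples; summing gives 1 + 1 + 3 + 3 + 15 + 10 + 6 + 6 + 21 = 66 transitive triples.
Total triples C(9,3) = 84, so cyclic triples = 84 − 66 = 18.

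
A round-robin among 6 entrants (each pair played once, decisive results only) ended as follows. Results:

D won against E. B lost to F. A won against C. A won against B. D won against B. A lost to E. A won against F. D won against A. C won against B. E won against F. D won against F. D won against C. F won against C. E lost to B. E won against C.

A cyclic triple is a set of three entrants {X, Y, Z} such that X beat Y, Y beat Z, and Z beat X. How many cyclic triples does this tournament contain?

Win totals: A 3, B 1, C 1, D 5, E 3, F 2.
An entrant with w wins dominates both others in C(w,2) triples; summing gives 3 + 0 + 0 + 10 + 3 + 1 = 17 transitive triples.
Total triples C(6,3) = 20, so cyclic triples = 20 − 17 = 3.

3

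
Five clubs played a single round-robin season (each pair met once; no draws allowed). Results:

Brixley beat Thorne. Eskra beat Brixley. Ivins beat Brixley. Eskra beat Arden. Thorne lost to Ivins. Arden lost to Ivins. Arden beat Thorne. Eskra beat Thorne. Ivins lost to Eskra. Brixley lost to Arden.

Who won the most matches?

Eskra

Win totals: Brixley 1, Thorne 0, Eskra 4, Ivins 3, Arden 2.
Eskra leads with 4 wins (next highest: 3).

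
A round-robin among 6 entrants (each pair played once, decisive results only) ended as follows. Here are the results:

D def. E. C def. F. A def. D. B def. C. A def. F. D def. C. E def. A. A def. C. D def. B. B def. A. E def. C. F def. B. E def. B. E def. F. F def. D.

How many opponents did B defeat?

B's results: beat A, C; lost to D, E, F.
That is 2 wins.

2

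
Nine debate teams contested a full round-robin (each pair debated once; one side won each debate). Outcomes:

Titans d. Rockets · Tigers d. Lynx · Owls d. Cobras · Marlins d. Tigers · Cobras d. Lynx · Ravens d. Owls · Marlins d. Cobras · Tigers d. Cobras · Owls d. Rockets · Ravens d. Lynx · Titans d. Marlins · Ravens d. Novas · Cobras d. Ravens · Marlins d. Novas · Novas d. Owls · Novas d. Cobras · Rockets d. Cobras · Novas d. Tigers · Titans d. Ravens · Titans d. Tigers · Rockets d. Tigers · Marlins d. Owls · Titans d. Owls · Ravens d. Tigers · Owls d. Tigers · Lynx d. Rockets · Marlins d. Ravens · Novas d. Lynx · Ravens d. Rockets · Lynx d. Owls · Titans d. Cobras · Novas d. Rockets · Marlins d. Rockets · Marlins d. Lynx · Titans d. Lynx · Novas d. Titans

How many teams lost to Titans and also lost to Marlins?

Titans beat: Cobras, Rockets, Marlins, Ravens, Owls, Tigers, Lynx.
Marlins beat: Cobras, Rockets, Ravens, Owls, Novas, Tigers, Lynx.
Both beat: Cobras, Rockets, Ravens, Owls, Tigers, Lynx — 6.

6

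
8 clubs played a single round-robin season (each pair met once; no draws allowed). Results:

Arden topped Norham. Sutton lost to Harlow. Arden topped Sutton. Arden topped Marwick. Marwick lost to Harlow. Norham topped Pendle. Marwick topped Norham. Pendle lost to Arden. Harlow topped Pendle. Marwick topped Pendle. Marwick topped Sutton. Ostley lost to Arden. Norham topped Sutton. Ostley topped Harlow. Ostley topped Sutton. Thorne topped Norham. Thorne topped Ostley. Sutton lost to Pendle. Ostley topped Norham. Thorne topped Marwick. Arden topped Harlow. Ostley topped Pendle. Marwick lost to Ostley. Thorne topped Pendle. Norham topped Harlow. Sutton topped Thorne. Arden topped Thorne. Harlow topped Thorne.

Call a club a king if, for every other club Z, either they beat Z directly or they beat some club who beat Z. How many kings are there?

1

Thorne cannot reach Arden in two steps.
Arden reaches everyone (king).
Pendle cannot reach Arden, Marwick, Ostley, Harlow, Norham in two steps.
Marwick cannot reach Arden, Ostley in two steps.
Sutton cannot reach Arden, Harlow in two steps.
Ostley cannot reach Arden in two steps.
Harlow cannot reach Arden in two steps.
Norham cannot reach Arden, Ostley in two steps.
Kings: Arden — 1.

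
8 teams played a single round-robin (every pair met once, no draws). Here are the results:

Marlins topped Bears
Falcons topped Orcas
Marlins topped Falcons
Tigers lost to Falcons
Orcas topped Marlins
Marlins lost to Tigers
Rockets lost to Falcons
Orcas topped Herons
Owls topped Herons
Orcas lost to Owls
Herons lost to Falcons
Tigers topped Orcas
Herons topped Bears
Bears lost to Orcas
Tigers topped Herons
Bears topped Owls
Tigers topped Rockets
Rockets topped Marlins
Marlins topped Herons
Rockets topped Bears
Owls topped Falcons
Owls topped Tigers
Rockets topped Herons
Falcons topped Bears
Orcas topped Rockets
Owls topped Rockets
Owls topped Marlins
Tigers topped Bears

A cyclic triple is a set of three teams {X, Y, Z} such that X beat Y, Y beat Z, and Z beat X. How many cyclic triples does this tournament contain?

Win totals: Falcons 5, Bears 1, Orcas 4, Owls 6, Marlins 3, Tigers 5, Herons 1, Rockets 3.
A team with w wins dominates both others in C(w,2) triples; summing gives 10 + 0 + 6 + 15 + 3 + 10 + 0 + 3 = 47 transitive triples.
Total triples C(8,3) = 56, so cyclic triples = 56 − 47 = 9.

9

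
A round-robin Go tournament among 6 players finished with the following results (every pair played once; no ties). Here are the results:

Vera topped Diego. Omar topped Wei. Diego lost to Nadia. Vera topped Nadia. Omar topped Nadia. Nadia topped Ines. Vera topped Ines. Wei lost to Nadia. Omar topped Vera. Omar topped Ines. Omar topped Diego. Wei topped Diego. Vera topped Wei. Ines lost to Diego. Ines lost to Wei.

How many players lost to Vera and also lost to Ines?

0

Vera beat: Nadia, Wei, Diego, Ines.
Ines beat: no one.
No one was beaten by both.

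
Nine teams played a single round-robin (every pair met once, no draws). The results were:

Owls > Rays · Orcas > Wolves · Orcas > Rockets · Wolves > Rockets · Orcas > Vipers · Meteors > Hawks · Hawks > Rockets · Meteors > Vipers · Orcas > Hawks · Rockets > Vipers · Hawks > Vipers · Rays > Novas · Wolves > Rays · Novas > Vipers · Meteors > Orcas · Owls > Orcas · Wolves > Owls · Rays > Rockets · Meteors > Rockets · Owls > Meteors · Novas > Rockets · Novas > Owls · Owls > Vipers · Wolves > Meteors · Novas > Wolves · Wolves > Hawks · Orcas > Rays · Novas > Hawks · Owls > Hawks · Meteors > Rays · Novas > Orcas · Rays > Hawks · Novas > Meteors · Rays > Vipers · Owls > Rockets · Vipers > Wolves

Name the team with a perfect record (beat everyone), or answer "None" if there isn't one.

Highest win total is Novas with 7 (out of 8 possible).
Novas lost to Rays, so no team went undefeated.

None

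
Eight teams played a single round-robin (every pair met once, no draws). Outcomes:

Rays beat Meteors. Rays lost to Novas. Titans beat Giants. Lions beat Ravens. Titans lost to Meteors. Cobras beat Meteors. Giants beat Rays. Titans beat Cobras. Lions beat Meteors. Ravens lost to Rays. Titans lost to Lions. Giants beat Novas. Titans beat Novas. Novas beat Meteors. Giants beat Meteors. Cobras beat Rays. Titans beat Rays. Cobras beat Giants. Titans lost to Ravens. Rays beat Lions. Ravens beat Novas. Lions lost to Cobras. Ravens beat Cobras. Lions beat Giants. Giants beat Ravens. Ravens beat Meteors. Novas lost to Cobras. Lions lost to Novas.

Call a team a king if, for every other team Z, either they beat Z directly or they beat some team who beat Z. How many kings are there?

6

Ravens reaches everyone (king).
Lions reaches everyone (king).
Novas cannot reach Cobras in two steps.
Giants reaches everyone (king).
Rays reaches everyone (king).
Cobras reaches everyone (king).
Meteors cannot reach Ravens, Lions in two steps.
Titans reaches everyone (king).
Kings: Ravens, Lions, Giants, Rays, Cobras, Titans — 6.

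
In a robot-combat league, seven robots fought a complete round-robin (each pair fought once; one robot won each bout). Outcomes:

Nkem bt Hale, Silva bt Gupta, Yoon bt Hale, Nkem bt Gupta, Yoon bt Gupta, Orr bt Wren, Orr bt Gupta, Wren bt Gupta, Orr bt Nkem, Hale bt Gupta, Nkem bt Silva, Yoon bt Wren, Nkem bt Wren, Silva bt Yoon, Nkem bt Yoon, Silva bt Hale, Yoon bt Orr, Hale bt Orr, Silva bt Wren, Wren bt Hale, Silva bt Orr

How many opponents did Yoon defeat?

Yoon's results: beat Hale, Gupta, Orr, Wren; lost to Silva, Nkem.
That is 4 wins.

4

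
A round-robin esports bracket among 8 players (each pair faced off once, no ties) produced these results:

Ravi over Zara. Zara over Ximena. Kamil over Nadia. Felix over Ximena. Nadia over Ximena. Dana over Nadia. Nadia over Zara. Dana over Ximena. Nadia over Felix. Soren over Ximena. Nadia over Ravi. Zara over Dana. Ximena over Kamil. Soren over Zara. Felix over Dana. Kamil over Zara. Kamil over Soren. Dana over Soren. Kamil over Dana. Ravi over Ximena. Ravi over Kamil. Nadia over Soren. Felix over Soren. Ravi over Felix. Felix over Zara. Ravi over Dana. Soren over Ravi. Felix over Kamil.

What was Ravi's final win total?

5

Ravi's results: beat Dana, Ximena, Zara, Kamil, Felix; lost to Soren, Nadia.
That is 5 wins.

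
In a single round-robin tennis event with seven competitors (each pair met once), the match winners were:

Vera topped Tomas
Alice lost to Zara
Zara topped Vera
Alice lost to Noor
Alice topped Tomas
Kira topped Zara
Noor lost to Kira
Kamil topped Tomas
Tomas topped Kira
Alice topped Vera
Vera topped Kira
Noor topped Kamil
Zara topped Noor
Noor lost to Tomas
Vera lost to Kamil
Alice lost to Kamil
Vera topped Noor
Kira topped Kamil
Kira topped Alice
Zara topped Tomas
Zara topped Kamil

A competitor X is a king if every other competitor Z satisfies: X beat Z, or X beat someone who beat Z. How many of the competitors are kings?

Alice cannot reach Kamil, Zara in two steps.
Kira reaches everyone (king).
Kamil cannot reach Zara in two steps.
Tomas cannot reach Vera in two steps.
Vera reaches everyone (king).
Zara reaches everyone (king).
Noor cannot reach Kira, Zara in two steps.
Kings: Kira, Vera, Zara — 3.

3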